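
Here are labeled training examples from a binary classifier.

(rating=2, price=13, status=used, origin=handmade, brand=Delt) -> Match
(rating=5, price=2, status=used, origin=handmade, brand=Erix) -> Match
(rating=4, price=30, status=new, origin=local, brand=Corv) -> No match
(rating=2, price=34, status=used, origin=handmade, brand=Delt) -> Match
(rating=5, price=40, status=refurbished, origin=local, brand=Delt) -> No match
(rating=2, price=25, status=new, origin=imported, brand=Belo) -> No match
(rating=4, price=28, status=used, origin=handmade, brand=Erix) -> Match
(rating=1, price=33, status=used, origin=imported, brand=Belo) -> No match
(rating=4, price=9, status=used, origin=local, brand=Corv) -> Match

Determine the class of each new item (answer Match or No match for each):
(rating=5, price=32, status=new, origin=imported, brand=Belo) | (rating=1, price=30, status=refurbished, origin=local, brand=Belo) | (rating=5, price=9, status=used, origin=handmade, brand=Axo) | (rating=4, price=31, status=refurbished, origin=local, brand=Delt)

No match, No match, Match, No match

The rule appears to be: status is used AND rating ≥ 2.
(rating=5, price=32, status=new, origin=imported, brand=Belo) — status is new, rating = 5, hence No match. (rating=1, price=30, status=refurbished, origin=local, brand=Belo) — status is refurbished, rating = 1, hence No match. (rating=5, price=9, status=used, origin=handmade, brand=Axo) — status is used, rating = 5, hence Match. (rating=4, price=31, status=refurbished, origin=local, brand=Delt) — status is refurbished, rating = 4, hence No match.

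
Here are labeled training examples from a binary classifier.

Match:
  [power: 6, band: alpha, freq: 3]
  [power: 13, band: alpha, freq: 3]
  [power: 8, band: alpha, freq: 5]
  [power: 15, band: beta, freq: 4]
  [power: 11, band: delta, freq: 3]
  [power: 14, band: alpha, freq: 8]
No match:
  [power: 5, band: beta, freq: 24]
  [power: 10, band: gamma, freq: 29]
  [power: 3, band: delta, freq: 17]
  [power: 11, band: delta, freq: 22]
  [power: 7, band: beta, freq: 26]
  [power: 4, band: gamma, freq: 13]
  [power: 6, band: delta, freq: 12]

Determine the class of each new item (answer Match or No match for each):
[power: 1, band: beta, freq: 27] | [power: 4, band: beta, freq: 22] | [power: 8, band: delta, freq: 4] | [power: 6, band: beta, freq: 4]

No match, No match, Match, Match

One predicate separates the groups cleanly: freq ≤ 8.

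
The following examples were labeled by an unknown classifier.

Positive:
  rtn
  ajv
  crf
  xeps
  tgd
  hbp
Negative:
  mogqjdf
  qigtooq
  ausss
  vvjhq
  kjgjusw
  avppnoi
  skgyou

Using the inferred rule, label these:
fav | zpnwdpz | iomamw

The pattern is that an item is 'Positive' exactly when: length ≤ 4.
fav — length 3, hence Positive.
zpnwdpz — length 7, hence Negative.
iomamw — length 6, hence Negative.

Positive, Negative, Negative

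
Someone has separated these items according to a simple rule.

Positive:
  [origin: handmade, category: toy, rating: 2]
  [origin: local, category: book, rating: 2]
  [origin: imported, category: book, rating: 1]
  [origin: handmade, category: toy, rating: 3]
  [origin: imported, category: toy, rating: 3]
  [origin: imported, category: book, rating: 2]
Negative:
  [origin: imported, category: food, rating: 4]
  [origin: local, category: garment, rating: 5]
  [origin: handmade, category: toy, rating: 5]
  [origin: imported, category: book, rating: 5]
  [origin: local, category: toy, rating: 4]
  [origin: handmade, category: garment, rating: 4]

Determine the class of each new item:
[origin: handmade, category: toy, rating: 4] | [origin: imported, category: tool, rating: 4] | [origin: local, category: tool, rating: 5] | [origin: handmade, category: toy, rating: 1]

Negative, Negative, Negative, Positive

The classifier is using: rating ≤ 3.
[origin: handmade, category: toy, rating: 4]: rating = 4 — lacks this property, so Negative.
[origin: imported, category: tool, rating: 4]: rating = 4 — lacks this property, so Negative.
[origin: local, category: tool, rating: 5]: rating = 5 — lacks this property, so Negative.
[origin: handmade, category: toy, rating: 1]: rating = 1 — qualifies, so Positive.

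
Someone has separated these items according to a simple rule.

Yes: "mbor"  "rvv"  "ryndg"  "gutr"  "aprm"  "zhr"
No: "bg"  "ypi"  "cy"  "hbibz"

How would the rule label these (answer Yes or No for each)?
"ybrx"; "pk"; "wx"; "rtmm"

'Yes' ⟺ contains 'r'.
Yes: "ybrx", since has 'r'. No: "pk", since no 'r'. No: "wx", since no 'r'. Yes: "rtmm", since has 'r'.

Yes, No, No, Yes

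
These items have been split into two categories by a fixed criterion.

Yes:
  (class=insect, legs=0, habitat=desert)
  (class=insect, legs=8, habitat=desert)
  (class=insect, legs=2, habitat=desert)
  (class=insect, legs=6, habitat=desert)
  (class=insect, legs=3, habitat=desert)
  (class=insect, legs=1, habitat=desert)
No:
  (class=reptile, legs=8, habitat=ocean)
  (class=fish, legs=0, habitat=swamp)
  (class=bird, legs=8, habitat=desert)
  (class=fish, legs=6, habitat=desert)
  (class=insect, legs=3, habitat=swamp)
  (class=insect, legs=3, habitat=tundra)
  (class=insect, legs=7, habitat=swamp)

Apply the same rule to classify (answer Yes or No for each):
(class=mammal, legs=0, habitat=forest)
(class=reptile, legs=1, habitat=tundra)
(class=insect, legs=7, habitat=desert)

No, No, Yes

Every 'Yes' example satisfies: habitat is desert AND class is insect. None of the 'No' examples do.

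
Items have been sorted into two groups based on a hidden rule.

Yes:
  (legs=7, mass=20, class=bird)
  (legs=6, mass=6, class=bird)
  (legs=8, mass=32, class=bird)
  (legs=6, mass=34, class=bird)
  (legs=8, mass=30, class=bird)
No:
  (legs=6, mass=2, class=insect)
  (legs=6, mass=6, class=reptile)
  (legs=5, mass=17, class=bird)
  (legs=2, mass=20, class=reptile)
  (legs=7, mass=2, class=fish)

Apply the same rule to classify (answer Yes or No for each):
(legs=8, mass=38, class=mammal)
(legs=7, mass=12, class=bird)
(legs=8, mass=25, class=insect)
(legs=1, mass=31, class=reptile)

No, Yes, No, No

Every 'Yes' example satisfies: class is bird AND legs ≥ 6. None of the 'No' examples do.
(legs=8, mass=38, class=mammal): class is mammal, legs = 8, fails this test → No.
(legs=7, mass=12, class=bird): class is bird, legs = 7, matches → Yes.
(legs=8, mass=25, class=insect): class is insect, legs = 8, fails this test → No.
(legs=1, mass=31, class=reptile): class is reptile, legs = 1, fails this test → No.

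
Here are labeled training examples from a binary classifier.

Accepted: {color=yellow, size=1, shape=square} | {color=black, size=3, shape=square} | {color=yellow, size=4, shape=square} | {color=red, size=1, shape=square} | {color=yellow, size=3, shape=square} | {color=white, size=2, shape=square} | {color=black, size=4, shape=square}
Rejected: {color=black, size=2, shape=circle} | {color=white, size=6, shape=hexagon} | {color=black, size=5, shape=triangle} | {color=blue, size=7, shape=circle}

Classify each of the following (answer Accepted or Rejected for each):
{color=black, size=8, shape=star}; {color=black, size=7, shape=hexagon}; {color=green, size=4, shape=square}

The rule appears to be: shape is square.
Rejected: {color=black, size=8, shape=star}, since shape is star.
Rejected: {color=black, size=7, shape=hexagon}, since shape is hexagon.
Accepted: {color=green, size=4, shape=square}, since shape is square.

Rejected, Rejected, Accepted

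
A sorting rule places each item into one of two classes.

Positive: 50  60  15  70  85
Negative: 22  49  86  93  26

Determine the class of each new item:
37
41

Negative, Negative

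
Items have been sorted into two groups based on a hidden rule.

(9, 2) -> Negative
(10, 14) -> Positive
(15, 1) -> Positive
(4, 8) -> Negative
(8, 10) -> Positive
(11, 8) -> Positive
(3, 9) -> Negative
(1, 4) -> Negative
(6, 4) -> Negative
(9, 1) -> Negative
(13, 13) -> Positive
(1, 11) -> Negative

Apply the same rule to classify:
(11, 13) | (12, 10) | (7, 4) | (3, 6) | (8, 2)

Positive, Positive, Negative, Negative, Negative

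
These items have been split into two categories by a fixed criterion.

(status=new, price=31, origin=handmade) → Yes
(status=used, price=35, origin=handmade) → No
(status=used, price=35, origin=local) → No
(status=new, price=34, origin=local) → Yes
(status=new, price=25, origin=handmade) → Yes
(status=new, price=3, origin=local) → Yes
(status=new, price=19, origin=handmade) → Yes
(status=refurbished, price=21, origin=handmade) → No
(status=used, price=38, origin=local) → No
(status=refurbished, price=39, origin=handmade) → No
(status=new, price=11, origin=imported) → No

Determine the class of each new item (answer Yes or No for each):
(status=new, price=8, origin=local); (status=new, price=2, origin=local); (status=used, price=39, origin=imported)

The rule appears to be: status is new AND price ≠ 11.
(status=new, price=8, origin=local): status is new, price = 8, passes → Yes. (status=new, price=2, origin=local): status is new, price = 2, passes → Yes. (status=used, price=39, origin=imported): status is used, price = 39, does not fit → No.

Yes, Yes, No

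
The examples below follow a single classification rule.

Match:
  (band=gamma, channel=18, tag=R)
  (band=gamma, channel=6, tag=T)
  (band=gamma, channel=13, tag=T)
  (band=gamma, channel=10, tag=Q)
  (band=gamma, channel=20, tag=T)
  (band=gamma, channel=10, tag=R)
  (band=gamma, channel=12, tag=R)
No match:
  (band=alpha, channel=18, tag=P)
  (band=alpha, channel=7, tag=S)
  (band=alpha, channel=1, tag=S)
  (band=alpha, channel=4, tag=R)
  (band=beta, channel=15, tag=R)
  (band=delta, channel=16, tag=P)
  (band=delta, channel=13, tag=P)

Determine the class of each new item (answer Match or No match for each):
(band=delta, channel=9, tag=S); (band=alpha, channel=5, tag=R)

The distinguishing property — band is gamma — holds for all the 'Match' cases and none of the 'No match' cases.
(band=delta, channel=9, tag=S) — band is delta, hence No match. (band=alpha, channel=5, tag=R) — band is alpha, hence No match.

No match, No match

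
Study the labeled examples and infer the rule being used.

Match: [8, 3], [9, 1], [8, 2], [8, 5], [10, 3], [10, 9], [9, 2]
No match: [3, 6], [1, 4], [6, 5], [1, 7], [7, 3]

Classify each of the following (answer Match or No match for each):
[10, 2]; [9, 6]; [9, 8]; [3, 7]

Match, Match, Match, No match

The common property of the 'Match' items is: first ≥ 8. No 'No match' item has it.
Match: [10, 2], since first 10.
Match: [9, 6], since first 9.
Match: [9, 8], since first 9.
No match: [3, 7], since first 3.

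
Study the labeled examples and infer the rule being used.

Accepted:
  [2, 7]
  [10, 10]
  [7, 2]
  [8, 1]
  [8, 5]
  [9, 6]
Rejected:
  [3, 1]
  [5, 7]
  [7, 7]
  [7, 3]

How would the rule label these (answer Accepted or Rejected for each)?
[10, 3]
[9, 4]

Accepted, Accepted

Checking candidate rules against both groups, what survives is: product is even.
[10, 3]: 10·3 = 30, passes → Accepted.
[9, 4]: 9·4 = 36, passes → Accepted.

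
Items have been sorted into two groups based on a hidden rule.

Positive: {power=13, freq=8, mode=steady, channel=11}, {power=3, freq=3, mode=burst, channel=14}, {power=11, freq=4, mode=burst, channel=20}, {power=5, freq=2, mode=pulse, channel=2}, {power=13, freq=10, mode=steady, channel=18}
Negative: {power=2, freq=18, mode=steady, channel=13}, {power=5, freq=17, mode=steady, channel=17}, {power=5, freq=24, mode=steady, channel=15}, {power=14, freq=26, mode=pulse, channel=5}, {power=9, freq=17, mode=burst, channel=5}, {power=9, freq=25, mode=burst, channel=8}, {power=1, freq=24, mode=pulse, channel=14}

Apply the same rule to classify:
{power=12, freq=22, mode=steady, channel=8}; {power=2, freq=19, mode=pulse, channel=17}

Negative, Negative

All 'Positive' examples share one property — freq ≤ 10 — and every 'Negative' example lacks it.
Negative: {power=12, freq=22, mode=steady, channel=8}, since freq = 22.
Negative: {power=2, freq=19, mode=pulse, channel=17}, since freq = 19.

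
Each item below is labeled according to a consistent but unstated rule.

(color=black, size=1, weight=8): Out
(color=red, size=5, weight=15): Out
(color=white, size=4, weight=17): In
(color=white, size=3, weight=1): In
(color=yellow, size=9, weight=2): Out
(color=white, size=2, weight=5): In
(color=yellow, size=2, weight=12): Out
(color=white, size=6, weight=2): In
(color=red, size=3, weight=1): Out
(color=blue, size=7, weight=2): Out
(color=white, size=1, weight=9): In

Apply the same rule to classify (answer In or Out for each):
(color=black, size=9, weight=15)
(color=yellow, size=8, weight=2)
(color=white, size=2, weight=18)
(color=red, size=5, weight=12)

Out, Out, In, Out

The rule appears to be: color is white.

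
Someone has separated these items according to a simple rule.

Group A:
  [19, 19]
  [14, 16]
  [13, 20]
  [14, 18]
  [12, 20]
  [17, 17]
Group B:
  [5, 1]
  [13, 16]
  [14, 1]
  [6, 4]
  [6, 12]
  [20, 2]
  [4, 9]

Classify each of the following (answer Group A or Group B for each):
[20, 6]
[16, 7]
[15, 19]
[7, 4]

Rule: sum ≥ 30. This holds for each 'Group A' example and fails for each 'Group B' one.

Group B, Group B, Group A, Group B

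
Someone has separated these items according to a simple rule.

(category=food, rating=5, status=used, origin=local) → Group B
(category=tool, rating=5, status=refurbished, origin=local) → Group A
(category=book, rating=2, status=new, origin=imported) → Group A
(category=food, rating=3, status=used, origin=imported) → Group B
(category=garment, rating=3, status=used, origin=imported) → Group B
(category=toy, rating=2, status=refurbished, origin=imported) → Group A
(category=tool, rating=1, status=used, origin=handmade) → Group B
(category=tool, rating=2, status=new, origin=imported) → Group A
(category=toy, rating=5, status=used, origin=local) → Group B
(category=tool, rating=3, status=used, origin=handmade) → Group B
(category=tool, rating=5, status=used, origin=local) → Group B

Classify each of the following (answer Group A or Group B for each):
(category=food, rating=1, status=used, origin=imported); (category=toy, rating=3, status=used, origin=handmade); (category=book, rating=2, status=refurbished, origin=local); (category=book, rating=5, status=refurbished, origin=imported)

The common property of the 'Group A' items is: status is not used. No 'Group B' item has it.
(category=food, rating=1, status=used, origin=imported) — status is used, hence Group B. (category=toy, rating=3, status=used, origin=handmade) — status is used, hence Group B. (category=book, rating=2, status=refurbished, origin=local) — status is refurbished, hence Group A. (category=book, rating=5, status=refurbished, origin=imported) — status is refurbished, hence Group A.

Group B, Group B, Group A, Group A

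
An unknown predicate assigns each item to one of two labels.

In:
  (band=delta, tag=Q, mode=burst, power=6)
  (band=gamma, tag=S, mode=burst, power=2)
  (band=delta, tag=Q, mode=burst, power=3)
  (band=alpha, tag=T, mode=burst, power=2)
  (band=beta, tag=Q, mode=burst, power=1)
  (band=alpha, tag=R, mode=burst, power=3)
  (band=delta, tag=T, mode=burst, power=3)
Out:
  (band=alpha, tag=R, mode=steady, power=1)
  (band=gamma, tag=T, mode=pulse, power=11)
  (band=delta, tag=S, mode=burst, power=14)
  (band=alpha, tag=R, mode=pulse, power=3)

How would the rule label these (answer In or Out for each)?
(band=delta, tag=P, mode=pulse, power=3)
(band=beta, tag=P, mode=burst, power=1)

Out, In

Every 'In' example satisfies: mode is burst AND power ≤ 6. None of the 'Out' examples do.
(band=delta, tag=P, mode=pulse, power=3) → mode is pulse, power = 3 → Out.
(band=beta, tag=P, mode=burst, power=1) → mode is burst, power = 1 → In.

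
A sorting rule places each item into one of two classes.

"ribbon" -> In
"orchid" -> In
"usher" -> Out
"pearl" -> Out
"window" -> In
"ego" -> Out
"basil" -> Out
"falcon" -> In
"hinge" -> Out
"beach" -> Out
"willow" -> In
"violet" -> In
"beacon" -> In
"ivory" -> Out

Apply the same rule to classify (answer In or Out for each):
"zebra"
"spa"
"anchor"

Out, Out, In

The common property of the 'In' items is: even length. No 'Out' item has it.
"zebra": length 5 — does not fit, so Out.
"spa": length 3 — does not fit, so Out.
"anchor": length 6 — fits, so In.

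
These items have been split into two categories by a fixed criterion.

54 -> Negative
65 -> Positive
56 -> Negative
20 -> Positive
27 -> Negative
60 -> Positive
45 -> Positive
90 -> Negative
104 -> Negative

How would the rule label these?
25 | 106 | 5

Positive, Negative, Positive

Rule: multiple of 5 AND at most 65. This holds for each 'Positive' example and fails for each 'Negative' one.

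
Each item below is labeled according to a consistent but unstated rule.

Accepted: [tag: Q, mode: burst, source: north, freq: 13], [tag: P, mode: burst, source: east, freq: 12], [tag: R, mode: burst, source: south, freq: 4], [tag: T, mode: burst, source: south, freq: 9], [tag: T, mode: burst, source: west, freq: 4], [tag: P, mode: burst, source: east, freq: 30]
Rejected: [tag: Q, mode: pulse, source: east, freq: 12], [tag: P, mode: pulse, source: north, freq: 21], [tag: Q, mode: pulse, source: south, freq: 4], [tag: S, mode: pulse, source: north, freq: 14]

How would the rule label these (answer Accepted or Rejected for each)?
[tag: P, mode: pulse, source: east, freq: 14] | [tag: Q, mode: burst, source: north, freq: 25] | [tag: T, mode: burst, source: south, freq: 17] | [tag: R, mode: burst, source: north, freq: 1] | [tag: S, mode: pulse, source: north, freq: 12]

A rule that fits every label: mode is burst — true of each 'Accepted' example, false of each 'Rejected' one.
[tag: P, mode: pulse, source: east, freq: 14]: mode is pulse — does not satisfy this, so Rejected. [tag: Q, mode: burst, source: north, freq: 25]: mode is burst — passes, so Accepted. [tag: T, mode: burst, source: south, freq: 17]: mode is burst — passes, so Accepted. [tag: R, mode: burst, source: north, freq: 1]: mode is burst — passes, so Accepted. [tag: S, mode: pulse, source: north, freq: 12]: mode is pulse — does not satisfy this, so Rejected.

Rejected, Accepted, Accepted, Accepted, Rejected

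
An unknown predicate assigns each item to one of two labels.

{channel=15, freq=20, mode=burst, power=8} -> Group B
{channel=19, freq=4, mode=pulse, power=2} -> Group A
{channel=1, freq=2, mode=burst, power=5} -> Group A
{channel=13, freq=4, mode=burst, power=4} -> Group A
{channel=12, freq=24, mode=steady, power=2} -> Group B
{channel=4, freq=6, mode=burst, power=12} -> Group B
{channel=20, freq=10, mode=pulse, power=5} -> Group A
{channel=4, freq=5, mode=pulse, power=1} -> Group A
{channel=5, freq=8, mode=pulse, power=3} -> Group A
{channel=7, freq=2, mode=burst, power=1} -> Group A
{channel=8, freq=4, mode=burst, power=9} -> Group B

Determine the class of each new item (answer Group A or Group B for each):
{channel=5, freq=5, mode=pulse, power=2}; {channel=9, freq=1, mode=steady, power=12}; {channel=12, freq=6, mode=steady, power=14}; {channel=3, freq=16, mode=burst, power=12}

A rule that fits every label: freq ≤ 10 AND power ≤ 5 — true of each 'Group A' example, false of each 'Group B' one.
Group A: {channel=5, freq=5, mode=pulse, power=2}, since freq = 5, power = 2.
Group B: {channel=9, freq=1, mode=steady, power=12}, since freq = 1, power = 12.
Group B: {channel=12, freq=6, mode=steady, power=14}, since freq = 6, power = 14.
Group B: {channel=3, freq=16, mode=burst, power=12}, since freq = 16, power = 12.

Group A, Group B, Group B, Group B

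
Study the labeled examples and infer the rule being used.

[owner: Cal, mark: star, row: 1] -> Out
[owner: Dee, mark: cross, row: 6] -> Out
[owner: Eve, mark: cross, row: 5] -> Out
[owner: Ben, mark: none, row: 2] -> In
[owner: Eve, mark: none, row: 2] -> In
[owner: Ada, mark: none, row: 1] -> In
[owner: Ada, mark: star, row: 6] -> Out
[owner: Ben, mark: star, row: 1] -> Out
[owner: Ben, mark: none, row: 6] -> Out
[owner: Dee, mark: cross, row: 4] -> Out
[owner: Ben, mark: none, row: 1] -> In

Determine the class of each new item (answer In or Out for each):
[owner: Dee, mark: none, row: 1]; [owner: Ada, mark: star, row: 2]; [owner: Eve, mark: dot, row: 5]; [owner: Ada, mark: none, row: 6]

The simplest hypothesis consistent with all the labels is: mark is none AND row ≤ 2.
[owner: Dee, mark: none, row: 1]: mark is none, row = 1 — satisfies this, so In.
[owner: Ada, mark: star, row: 2]: mark is star, row = 2 — doesn't match, so Out.
[owner: Eve, mark: dot, row: 5]: mark is dot, row = 5 — doesn't match, so Out.
[owner: Ada, mark: none, row: 6]: mark is none, row = 6 — doesn't match, so Out.

In, Out, Out, Out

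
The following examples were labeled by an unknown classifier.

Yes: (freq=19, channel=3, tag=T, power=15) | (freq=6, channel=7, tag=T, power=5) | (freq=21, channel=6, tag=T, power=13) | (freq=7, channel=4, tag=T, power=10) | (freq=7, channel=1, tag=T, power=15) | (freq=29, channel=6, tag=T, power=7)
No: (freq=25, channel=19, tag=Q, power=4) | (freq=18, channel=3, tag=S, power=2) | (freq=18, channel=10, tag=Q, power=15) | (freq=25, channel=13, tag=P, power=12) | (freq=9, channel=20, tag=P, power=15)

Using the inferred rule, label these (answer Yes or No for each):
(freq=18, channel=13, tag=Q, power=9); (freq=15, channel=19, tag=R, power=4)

The simplest hypothesis consistent with all the labels is: tag is T.
(freq=18, channel=13, tag=Q, power=9) — tag is Q, hence No. (freq=15, channel=19, tag=R, power=4) — tag is R, hence No.

No, No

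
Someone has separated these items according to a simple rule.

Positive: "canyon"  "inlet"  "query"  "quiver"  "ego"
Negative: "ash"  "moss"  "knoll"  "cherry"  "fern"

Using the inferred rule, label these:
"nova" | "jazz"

The simplest hypothesis consistent with all the labels is: has ≥ 2 vowels.
"nova": Positive (2 vowels).
"jazz": Negative (1 vowel).

Positive, Negative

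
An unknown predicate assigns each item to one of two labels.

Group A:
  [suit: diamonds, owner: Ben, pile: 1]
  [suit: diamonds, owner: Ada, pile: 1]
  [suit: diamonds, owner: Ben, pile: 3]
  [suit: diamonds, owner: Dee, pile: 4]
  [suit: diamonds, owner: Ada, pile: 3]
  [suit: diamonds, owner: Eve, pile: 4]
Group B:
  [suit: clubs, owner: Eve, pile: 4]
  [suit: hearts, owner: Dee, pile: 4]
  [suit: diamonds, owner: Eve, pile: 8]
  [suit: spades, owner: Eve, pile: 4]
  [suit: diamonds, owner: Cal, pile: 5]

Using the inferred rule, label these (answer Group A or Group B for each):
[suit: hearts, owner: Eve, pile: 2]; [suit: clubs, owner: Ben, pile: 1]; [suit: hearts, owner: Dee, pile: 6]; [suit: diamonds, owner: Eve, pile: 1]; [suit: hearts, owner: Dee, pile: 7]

All 'Group A' examples share one property — suit is diamonds AND pile ≤ 4 — and every 'Group B' example lacks it.
[suit: hearts, owner: Eve, pile: 2]: Group B (suit is hearts, pile = 2).
[suit: clubs, owner: Ben, pile: 1]: Group B (suit is clubs, pile = 1).
[suit: hearts, owner: Dee, pile: 6]: Group B (suit is hearts, pile = 6).
[suit: diamonds, owner: Eve, pile: 1]: Group A (suit is diamonds, pile = 1).
[suit: hearts, owner: Dee, pile: 7]: Group B (suit is hearts, pile = 7).

Group B, Group B, Group B, Group A, Group B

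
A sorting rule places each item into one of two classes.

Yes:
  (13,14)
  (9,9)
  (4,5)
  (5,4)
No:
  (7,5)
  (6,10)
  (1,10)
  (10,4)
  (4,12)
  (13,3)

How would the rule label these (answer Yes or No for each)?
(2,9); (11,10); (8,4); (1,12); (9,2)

The distinguishing property — |first − second| ≤ 1 — holds for all the 'Yes' cases and none of the 'No' cases.

No, Yes, No, No, No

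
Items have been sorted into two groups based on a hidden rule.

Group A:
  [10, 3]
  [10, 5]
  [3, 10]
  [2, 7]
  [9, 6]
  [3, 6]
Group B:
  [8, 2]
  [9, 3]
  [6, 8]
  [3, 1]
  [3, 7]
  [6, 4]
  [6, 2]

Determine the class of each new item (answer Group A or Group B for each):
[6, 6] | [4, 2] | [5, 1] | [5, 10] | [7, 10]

All 'Group A' examples share one property — sum is odd — and every 'Group B' example lacks it.
[6, 6]: 6+6 = 12 — doesn't qualify, so Group B.
[4, 2]: 4+2 = 6 — doesn't qualify, so Group B.
[5, 1]: 5+1 = 6 — doesn't qualify, so Group B.
[5, 10]: 5+10 = 15 — meets the rule, so Group A.
[7, 10]: 7+10 = 17 — meets the rule, so Group A.

Group B, Group B, Group B, Group A, Group A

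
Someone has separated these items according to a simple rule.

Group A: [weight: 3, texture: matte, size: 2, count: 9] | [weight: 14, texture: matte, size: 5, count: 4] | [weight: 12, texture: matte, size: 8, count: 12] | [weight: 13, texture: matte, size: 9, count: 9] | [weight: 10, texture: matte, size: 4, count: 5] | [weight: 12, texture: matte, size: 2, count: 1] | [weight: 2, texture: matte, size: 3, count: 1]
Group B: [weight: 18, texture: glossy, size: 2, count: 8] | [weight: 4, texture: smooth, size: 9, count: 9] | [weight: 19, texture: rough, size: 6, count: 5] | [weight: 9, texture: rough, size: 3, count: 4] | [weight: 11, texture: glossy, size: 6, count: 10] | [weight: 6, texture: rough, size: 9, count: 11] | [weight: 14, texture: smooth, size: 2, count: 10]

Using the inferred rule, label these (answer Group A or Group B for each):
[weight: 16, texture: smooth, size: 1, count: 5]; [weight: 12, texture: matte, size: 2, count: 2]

Checking candidate rules against both groups, what survives is: texture is matte.
[weight: 16, texture: smooth, size: 1, count: 5] → texture is smooth → Group B. [weight: 12, texture: matte, size: 2, count: 2] → texture is matte → Group A.

Group B, Group A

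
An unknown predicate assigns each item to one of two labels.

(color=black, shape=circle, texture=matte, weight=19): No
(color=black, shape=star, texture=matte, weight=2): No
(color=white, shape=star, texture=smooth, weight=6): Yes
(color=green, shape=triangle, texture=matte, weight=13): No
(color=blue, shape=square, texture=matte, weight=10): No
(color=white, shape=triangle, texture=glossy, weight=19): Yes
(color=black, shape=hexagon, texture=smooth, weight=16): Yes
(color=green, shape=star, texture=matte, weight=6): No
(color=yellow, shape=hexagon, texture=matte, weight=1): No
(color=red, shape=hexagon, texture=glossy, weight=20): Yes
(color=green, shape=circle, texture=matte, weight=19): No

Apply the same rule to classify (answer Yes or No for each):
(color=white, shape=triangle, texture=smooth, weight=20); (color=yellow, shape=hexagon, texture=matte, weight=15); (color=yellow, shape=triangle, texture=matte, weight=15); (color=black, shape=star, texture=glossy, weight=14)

Yes, No, No, Yes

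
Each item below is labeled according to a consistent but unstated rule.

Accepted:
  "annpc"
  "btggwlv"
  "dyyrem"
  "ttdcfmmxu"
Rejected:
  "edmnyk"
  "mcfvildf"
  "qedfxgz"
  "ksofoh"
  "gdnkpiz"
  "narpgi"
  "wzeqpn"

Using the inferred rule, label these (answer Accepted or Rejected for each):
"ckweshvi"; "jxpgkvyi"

Rejected, Rejected

'Accepted' ⟺ has a double letter.
Rejected: "ckweshvi", since no doubled letter.
Rejected: "jxpgkvyi", since no doubled letter.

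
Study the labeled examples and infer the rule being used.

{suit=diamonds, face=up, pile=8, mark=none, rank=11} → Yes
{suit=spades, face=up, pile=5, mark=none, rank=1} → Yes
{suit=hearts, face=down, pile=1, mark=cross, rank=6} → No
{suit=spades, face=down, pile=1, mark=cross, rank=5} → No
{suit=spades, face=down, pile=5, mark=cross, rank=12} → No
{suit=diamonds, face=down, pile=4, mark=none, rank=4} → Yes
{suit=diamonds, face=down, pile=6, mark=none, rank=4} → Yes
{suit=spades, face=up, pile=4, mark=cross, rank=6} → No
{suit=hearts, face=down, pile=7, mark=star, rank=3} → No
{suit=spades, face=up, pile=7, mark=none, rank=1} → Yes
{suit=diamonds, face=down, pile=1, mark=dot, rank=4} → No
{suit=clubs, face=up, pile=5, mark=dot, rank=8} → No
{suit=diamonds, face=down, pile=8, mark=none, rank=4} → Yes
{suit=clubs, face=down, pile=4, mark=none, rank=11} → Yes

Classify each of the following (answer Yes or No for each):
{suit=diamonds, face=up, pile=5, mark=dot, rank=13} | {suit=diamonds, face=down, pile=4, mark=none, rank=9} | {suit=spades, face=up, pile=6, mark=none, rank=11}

No, Yes, Yes

'Yes' ⟺ mark is none.
{suit=diamonds, face=up, pile=5, mark=dot, rank=13} — mark is dot, hence No. {suit=diamonds, face=down, pile=4, mark=none, rank=9} — mark is none, hence Yes. {suit=spades, face=up, pile=6, mark=none, rank=11} — mark is none, hence Yes.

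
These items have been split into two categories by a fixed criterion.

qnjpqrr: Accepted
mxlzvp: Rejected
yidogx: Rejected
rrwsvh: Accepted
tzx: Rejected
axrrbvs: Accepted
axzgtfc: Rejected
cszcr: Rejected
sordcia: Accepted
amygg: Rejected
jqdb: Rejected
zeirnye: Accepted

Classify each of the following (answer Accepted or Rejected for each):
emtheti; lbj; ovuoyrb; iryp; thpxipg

The simplest hypothesis consistent with all the labels is: length ≥ 6 AND contains 'r'.
emtheti: length 7, no 'r', does not satisfy this → Rejected. lbj: length 3, no 'r', does not satisfy this → Rejected. ovuoyrb: length 7, has 'r', passes → Accepted. iryp: length 4, has 'r', does not satisfy this → Rejected. thpxipg: length 7, no 'r', does not satisfy this → Rejected.

Rejected, Rejected, Accepted, Rejected, Rejected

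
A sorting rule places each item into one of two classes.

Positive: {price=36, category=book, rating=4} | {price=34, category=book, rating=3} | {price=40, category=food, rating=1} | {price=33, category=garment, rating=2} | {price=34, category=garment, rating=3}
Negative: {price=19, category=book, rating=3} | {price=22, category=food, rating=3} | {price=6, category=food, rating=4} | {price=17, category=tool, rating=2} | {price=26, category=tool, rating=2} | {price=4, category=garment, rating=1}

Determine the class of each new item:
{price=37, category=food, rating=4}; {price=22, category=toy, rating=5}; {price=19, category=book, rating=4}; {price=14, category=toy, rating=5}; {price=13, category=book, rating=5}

Rule: price ≥ 33. This holds for each 'Positive' example and fails for each 'Negative' one.
{price=37, category=food, rating=4} → price = 37 → Positive.
{price=22, category=toy, rating=5} → price = 22 → Negative.
{price=19, category=book, rating=4} → price = 19 → Negative.
{price=14, category=toy, rating=5} → price = 14 → Negative.
{price=13, category=book, rating=5} → price = 13 → Negative.

Positive, Negative, Negative, Negative, Negative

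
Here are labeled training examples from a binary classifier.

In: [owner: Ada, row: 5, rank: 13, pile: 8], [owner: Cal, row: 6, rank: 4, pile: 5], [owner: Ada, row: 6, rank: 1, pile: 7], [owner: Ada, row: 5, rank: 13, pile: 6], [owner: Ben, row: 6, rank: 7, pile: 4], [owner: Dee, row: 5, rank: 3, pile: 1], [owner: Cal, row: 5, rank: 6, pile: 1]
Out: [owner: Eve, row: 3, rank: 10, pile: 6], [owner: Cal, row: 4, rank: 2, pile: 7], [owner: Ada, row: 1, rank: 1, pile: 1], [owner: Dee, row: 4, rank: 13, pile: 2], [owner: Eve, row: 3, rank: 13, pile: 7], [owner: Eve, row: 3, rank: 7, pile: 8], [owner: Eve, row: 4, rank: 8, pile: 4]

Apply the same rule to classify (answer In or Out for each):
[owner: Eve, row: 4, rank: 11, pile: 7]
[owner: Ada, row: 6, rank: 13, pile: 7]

The pattern is that an item is 'In' exactly when: row ≥ 5.
[owner: Eve, row: 4, rank: 11, pile: 7] → row = 4 → Out.
[owner: Ada, row: 6, rank: 13, pile: 7] → row = 6 → In.

Out, In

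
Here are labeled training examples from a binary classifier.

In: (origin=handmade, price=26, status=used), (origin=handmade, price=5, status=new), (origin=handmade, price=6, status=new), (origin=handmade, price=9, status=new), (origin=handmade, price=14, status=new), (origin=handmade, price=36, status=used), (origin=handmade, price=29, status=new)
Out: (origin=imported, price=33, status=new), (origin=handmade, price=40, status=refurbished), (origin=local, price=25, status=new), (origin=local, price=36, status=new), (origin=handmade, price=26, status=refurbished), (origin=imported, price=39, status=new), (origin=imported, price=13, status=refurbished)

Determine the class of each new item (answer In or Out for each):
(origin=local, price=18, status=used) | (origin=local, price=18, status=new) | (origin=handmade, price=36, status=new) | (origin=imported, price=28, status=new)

Out, Out, In, Out

All 'In' examples share one property — origin is handmade AND status is not refurbished — and every 'Out' example lacks it.
Out: (origin=local, price=18, status=used), since origin is local, status is used. Out: (origin=local, price=18, status=new), since origin is local, status is new. In: (origin=handmade, price=36, status=new), since origin is handmade, status is new. Out: (origin=imported, price=28, status=new), since origin is imported, status is new.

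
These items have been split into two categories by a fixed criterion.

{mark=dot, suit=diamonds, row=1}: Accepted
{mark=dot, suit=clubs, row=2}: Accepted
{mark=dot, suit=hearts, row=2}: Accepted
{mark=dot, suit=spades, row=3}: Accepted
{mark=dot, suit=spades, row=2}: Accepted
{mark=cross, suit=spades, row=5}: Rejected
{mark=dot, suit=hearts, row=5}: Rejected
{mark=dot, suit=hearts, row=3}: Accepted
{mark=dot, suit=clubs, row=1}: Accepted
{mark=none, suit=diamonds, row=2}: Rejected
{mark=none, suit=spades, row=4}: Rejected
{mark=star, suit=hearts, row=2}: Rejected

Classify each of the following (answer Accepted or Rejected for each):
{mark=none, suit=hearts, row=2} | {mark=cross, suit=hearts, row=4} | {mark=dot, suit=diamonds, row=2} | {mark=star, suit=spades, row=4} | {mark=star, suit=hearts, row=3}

Rejected, Rejected, Accepted, Rejected, Rejected

The common property of the 'Accepted' items is: mark is dot AND row ≤ 3. No 'Rejected' item has it.
{mark=none, suit=hearts, row=2} → mark is none, row = 2 → Rejected. {mark=cross, suit=hearts, row=4} → mark is cross, row = 4 → Rejected. {mark=dot, suit=diamonds, row=2} → mark is dot, row = 2 → Accepted. {mark=star, suit=spades, row=4} → mark is star, row = 4 → Rejected. {mark=star, suit=hearts, row=3} → mark is star, row = 3 → Rejected.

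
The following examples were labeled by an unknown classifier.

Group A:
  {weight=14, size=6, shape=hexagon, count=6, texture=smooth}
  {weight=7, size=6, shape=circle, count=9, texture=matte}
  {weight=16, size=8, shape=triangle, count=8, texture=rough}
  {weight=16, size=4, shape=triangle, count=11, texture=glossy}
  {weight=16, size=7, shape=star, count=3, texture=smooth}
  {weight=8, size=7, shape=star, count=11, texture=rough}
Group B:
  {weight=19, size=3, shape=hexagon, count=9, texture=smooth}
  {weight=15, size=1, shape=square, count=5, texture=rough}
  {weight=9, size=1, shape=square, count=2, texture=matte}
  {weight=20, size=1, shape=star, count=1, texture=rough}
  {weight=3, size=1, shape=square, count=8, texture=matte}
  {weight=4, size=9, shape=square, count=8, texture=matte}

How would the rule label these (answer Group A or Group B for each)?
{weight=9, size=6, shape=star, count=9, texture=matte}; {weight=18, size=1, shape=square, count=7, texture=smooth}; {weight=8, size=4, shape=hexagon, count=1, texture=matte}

Group A, Group B, Group A

Rule: size ≥ 4 AND size ≤ 8. This holds for each 'Group A' example and fails for each 'Group B' one.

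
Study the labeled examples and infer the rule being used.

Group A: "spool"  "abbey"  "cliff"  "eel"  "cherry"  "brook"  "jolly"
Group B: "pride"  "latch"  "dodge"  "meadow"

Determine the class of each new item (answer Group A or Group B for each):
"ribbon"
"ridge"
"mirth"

Group A, Group B, Group B

Every 'Group A' example satisfies: has a double letter. None of the 'Group B' examples do.
"ribbon": 'bb' doubled — meets the rule, so Group A. "ridge": no doubled letter — fails this test, so Group B. "mirth": no doubled letter — fails this test, so Group B.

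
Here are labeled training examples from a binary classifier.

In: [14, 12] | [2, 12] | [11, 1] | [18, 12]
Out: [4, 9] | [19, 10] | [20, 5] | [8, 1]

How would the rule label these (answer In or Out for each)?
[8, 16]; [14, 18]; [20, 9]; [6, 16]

In, In, Out, In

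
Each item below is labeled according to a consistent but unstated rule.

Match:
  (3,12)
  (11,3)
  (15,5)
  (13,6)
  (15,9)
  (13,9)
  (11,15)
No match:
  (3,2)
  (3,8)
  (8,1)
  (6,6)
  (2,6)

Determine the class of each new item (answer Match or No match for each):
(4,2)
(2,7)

No match, No match

The rule appears to be: sum ≥ 14.
(4,2): 4+2 = 6, does not fit → No match. (2,7): 2+7 = 9, does not fit → No match.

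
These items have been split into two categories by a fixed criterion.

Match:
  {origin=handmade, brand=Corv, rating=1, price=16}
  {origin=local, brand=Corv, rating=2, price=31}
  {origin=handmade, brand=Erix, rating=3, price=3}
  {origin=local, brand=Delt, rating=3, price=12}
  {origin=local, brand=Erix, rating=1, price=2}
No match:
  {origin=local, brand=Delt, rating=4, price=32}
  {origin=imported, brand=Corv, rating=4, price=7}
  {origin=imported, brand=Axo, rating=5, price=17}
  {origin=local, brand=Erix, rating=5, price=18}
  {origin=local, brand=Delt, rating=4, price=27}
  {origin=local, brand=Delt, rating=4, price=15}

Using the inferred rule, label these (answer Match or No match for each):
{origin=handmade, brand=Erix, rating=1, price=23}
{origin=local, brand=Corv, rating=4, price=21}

Match, No match

The common property of the 'Match' items is: rating ≤ 3. No 'No match' item has it.
{origin=handmade, brand=Erix, rating=1, price=23}: rating = 1 — passes, so Match. {origin=local, brand=Corv, rating=4, price=21}: rating = 4 — does not fit, so No match.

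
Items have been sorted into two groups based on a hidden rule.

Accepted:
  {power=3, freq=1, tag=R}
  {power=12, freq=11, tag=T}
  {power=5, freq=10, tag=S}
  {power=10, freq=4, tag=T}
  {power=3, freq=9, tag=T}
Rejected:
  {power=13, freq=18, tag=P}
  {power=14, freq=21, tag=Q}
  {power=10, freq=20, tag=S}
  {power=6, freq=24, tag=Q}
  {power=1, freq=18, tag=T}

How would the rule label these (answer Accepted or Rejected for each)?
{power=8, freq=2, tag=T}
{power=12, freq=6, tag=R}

Accepted, Accepted

The common property of the 'Accepted' items is: freq ≤ 11. No 'Rejected' item has it.
{power=8, freq=2, tag=T}: Accepted (freq = 2). {power=12, freq=6, tag=R}: Accepted (freq = 6).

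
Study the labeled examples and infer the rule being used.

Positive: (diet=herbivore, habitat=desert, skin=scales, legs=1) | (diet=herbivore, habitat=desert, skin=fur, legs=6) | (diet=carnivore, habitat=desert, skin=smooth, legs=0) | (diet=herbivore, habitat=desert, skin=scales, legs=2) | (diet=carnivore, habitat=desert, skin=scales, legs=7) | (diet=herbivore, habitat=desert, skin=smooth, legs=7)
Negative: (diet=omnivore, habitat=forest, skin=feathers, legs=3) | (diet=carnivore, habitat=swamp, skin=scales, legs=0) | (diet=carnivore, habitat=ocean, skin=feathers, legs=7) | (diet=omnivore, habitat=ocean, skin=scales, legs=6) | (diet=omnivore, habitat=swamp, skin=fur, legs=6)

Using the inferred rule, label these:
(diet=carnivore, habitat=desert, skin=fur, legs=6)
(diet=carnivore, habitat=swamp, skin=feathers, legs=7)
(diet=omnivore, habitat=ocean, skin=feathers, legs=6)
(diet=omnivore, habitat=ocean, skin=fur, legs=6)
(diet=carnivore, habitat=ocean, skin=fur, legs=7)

All 'Positive' examples share one property — habitat is desert — and every 'Negative' example lacks it.

Positive, Negative, Negative, Negative, Negative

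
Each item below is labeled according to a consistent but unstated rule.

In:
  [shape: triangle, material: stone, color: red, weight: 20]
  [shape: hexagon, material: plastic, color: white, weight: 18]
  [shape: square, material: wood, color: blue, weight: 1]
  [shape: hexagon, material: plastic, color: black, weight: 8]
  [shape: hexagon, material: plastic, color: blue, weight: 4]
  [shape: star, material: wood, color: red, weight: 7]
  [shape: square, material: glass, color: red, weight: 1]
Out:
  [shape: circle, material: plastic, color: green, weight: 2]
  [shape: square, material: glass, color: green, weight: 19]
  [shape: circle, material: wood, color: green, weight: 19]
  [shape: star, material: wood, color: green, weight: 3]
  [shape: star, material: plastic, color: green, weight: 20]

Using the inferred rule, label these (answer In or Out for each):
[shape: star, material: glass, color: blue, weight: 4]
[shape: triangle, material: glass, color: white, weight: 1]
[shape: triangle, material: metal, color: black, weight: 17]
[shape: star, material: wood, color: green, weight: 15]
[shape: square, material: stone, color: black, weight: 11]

In, In, In, Out, In

The rule appears to be: color is not green.
[shape: star, material: glass, color: blue, weight: 4] — color is blue, hence In.
[shape: triangle, material: glass, color: white, weight: 1] — color is white, hence In.
[shape: triangle, material: metal, color: black, weight: 17] — color is black, hence In.
[shape: star, material: wood, color: green, weight: 15] — color is green, hence Out.
[shape: square, material: stone, color: black, weight: 11] — color is black, hence In.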